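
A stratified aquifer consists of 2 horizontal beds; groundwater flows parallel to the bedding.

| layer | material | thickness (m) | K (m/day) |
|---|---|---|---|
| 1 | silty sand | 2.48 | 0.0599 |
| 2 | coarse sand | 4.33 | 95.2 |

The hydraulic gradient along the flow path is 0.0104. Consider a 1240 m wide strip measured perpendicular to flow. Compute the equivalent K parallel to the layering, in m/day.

60.6

Flow is parallel to layering, so each bed carries its own Darcy discharge and the transmissivities add.
Σ(K_i·b_i) = 0.0599×2.48 + 95.2×4.33 = 412.4 m²/day.
Total thickness b = 6.810 m, so K_eq = Σ(K_i·b_i)/b = 60.55 m/day.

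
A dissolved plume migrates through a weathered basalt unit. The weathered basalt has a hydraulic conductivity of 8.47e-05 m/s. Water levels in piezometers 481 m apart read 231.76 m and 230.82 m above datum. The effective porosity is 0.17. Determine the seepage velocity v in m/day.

Convert K: 8.47e-05 m/s × 86400 = 7.318 m/day.
Hydraulic gradient i = (231.76 − 230.82) / 481 = 0.94 / 481 = 0.001954.
Darcy flux q = K · i = 7.318 × 0.001954 = 0.01430 m/day.
Seepage velocity v = q / n_e = 0.01430 / 0.17 = 0.08413 m/day.

0.0841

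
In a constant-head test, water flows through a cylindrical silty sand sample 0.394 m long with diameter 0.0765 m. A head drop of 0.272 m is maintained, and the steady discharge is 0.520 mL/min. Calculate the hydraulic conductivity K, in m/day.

0.236

Cross-sectional area A = π·(d/2)² = π × (0.0765/2)² = 0.004596 m².
Convert discharge: 0.520 mL/min = 8.667e-09 m³/s.
Darcy's law rearranged: K = Q·L / (A·Δh) = 8.667e-09 × 0.394 / (0.004596 × 0.272) = 2.731e-06 m/s = 0.2360 m/day.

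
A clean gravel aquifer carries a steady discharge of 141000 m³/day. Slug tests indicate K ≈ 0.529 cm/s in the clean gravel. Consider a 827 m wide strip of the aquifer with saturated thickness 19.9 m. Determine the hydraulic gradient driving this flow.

Convert K: 0.529 cm/s × 864 = 457.1 m/day.
Cross-sectional area A = 827 × 19.9 = 16457 m².
From Q = K·A·i, i = Q / (K·A) = 141000 / (457.1 × 16457) = 0.01875.

0.0187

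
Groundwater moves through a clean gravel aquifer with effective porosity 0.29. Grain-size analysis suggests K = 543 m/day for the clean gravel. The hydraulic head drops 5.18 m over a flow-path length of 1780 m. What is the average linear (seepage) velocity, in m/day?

Hydraulic gradient i = Δh / L = 5.18 / 1780 = 0.002910.
Darcy flux q = K · i = 543.0 × 0.002910 = 1.580 m/day.
Seepage velocity v = q / n_e = 1.580 / 0.29 = 5.449 m/day.

5.45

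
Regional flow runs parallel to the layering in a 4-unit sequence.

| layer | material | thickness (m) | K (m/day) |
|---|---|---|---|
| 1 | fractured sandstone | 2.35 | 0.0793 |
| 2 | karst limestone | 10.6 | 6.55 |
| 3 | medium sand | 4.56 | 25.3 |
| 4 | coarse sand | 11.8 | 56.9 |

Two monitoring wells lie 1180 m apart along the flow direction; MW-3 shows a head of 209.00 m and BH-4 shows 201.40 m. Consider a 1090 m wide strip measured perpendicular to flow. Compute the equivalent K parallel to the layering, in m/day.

Flow is parallel to layering, so each bed carries its own Darcy discharge and the transmissivities add.
Σ(K_i·b_i) = 0.0793×2.35 + 6.55×10.6 + 25.3×4.56 + 56.9×11.8 = 856.4 m²/day.
Total thickness b = 29.31 m, so K_eq = Σ(K_i·b_i)/b = 29.22 m/day.

29.2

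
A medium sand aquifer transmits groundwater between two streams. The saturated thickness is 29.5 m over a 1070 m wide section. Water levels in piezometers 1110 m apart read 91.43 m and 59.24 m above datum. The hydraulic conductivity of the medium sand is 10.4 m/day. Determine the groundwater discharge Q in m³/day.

9520

Cross-sectional area A = 1070 × 29.5 = 31565 m².
Hydraulic gradient i = (91.43 − 59.24) / 1110 = 32.19 / 1110 = 0.02900.
Darcy's law: Q = K · A · i = 10.40 × 31565 × 0.02900 = 9520 m³/day.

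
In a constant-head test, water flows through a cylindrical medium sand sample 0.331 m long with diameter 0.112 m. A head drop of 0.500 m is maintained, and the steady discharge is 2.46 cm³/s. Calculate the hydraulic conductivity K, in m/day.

Cross-sectional area A = π·(d/2)² = π × (0.112/2)² = 0.009852 m².
Convert discharge: 2.46 cm³/s = 2.460e-06 m³/s.
Darcy's law rearranged: K = Q·L / (A·Δh) = 2.460e-06 × 0.331 / (0.009852 × 0.500) = 0.0001653 m/s = 14.28 m/day.

14.3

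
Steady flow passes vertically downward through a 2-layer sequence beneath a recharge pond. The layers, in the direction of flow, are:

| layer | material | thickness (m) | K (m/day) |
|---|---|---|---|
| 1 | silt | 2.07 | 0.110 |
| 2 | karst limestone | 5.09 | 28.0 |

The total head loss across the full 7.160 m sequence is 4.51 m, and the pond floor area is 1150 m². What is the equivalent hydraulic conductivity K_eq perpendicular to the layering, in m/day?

0.377

Flow is perpendicular to layering, so the layers act in series and the equivalent K is the thickness-weighted harmonic mean.
Total thickness L = 2.07 + 5.09 = 7.160 m.
Σ(b_i/K_i) = 2.07/0.110 + 5.09/28.0 = 19.00 d.
K_eq = L / Σ(b_i/K_i) = 7.160 / 19.00 = 0.3768 m/day.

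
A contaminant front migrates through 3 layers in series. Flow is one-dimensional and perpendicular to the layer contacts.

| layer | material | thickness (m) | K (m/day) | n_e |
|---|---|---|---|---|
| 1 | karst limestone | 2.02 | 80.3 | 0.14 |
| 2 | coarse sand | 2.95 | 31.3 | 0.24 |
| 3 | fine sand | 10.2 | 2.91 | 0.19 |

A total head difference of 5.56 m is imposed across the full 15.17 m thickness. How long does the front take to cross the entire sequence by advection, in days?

With flow normal to the layers, continuity requires the same specific discharge q through every layer.
Σ(b_i/K_i) = 2.02/80.3 + 2.95/31.3 + 10.2/2.91 = 3.625 d.
q = Δh / Σ(b_i/K_i) = 5.56 / 3.625 = 1.534 m/day.
In each layer the seepage velocity is v_i = q/n_i, so the layer transit time is t_i = b_i·n_i / q:
  layer 1 (karst limestone): t_1 = 2.02 × 0.14 / 1.534 = 0.1844 d
  layer 2 (coarse sand): t_2 = 2.95 × 0.24 / 1.534 = 0.4615 d
  layer 3 (fine sand): t_3 = 10.2 × 0.19 / 1.534 = 1.263 d
Total t = Σ t_i = 1.909 days.

1.91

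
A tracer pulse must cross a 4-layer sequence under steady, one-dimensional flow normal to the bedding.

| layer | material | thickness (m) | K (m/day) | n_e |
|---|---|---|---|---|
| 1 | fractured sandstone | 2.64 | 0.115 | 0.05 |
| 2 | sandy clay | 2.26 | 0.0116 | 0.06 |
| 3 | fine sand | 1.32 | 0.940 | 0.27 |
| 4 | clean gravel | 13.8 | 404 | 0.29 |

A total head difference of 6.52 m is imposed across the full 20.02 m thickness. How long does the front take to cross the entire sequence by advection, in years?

0.426

With flow normal to the layers, continuity requires the same specific discharge q through every layer.
Σ(b_i/K_i) = 2.64/0.115 + 2.26/0.0116 + 1.32/0.940 + 13.8/404 = 219.2 d.
q = Δh / Σ(b_i/K_i) = 6.52 / 219.2 = 0.02974 m/day.
In each layer the seepage velocity is v_i = q/n_i, so the layer transit time is t_i = b_i·n_i / q:
  layer 1 (fractured sandstone): t_1 = 2.64 × 0.05 / 0.02974 = 4.438 d
  layer 2 (sandy clay): t_2 = 2.26 × 0.06 / 0.02974 = 4.559 d
  layer 3 (fine sand): t_3 = 1.32 × 0.27 / 0.02974 = 11.98 d
  layer 4 (clean gravel): t_4 = 13.8 × 0.29 / 0.02974 = 134.6 d
Total t = Σ t_i = 155.5 days = 0.4258 years.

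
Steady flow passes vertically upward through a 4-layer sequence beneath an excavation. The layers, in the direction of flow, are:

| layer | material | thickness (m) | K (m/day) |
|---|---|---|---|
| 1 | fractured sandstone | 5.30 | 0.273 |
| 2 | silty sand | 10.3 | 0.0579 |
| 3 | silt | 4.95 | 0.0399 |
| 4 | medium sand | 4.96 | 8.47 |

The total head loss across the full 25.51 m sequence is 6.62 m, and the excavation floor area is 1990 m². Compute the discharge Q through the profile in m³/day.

Flow is perpendicular to layering, so the layers act in series and the equivalent K is the thickness-weighted harmonic mean.
Total thickness L = 5.30 + 10.3 + 4.95 + 4.96 = 25.51 m.
Σ(b_i/K_i) = 5.30/0.273 + 10.3/0.0579 + 4.95/0.0399 + 4.96/8.47 = 322.0 d.
K_eq = L / Σ(b_i/K_i) = 25.51 / 322.0 = 0.07924 m/day.
Q = K_eq · A · (Δh/L) = 0.07924 × 1990 × (6.62/25.51) = 40.92 m³/day.

40.9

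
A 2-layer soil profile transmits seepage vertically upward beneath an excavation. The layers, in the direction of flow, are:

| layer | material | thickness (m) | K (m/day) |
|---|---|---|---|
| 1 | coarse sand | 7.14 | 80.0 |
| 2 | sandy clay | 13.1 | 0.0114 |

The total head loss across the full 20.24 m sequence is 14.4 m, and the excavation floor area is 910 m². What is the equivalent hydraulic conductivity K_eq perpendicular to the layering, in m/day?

0.0176

Flow is perpendicular to layering, so the layers act in series and the equivalent K is the thickness-weighted harmonic mean.
Total thickness L = 7.14 + 13.1 = 20.24 m.
Σ(b_i/K_i) = 7.14/80.0 + 13.1/0.0114 = 1149 d.
K_eq = L / Σ(b_i/K_i) = 20.24 / 1149 = 0.01761 m/day.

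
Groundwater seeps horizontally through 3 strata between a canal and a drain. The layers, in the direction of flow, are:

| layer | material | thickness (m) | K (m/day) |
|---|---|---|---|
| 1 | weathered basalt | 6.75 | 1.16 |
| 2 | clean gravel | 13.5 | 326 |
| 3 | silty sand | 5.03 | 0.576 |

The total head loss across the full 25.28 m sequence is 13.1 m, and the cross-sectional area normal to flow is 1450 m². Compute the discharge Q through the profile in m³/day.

1300

Flow is perpendicular to layering, so the layers act in series and the equivalent K is the thickness-weighted harmonic mean.
Total thickness L = 6.75 + 13.5 + 5.03 = 25.28 m.
Σ(b_i/K_i) = 6.75/1.16 + 13.5/326 + 5.03/0.576 = 14.59 d.
K_eq = L / Σ(b_i/K_i) = 25.28 / 14.59 = 1.732 m/day.
Q = K_eq · A · (Δh/L) = 1.732 × 1450 × (13.1/25.28) = 1302 m³/day.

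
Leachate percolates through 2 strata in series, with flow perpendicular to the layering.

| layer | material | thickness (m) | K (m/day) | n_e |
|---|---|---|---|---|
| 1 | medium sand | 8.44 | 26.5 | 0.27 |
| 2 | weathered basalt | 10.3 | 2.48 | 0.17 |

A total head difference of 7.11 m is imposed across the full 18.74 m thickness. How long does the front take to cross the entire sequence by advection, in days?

2.53

With flow normal to the layers, continuity requires the same specific discharge q through every layer.
Σ(b_i/K_i) = 8.44/26.5 + 10.3/2.48 = 4.472 d.
q = Δh / Σ(b_i/K_i) = 7.11 / 4.472 = 1.590 m/day.
In each layer the seepage velocity is v_i = q/n_i, so the layer transit time is t_i = b_i·n_i / q:
  layer 1 (medium sand): t_1 = 8.44 × 0.27 / 1.590 = 1.433 d
  layer 2 (weathered basalt): t_2 = 10.3 × 0.17 / 1.590 = 1.101 d
Total t = Σ t_i = 2.534 days.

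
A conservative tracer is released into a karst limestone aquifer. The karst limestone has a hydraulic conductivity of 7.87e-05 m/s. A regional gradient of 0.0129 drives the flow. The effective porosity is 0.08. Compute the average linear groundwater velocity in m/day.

1.10

Convert K: 7.87e-05 m/s × 86400 = 6.800 m/day.
Hydraulic gradient i = 0.0129.
Darcy flux q = K · i = 6.800 × 0.01290 = 0.08772 m/day.
Seepage velocity v = q / n_e = 0.08772 / 0.08 = 1.096 m/day.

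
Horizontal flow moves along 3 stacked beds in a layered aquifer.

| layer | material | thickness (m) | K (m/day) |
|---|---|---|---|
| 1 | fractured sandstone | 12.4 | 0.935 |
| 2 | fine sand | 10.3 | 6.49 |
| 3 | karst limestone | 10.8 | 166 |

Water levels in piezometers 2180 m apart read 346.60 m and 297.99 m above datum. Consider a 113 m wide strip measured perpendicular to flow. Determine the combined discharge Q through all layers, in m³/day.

4710

Flow is parallel to layering, so each bed carries its own Darcy discharge and the transmissivities add.
Σ(K_i·b_i) = 0.935×12.4 + 6.49×10.3 + 166×10.8 = 1871 m²/day.
Hydraulic gradient i = (346.60 − 297.99) / 2180 = 48.61 / 2180 = 0.02230.
Q = Σ(K_i·b_i) · W · i = 1871 × 113 × 0.02230 = 4715 m³/day.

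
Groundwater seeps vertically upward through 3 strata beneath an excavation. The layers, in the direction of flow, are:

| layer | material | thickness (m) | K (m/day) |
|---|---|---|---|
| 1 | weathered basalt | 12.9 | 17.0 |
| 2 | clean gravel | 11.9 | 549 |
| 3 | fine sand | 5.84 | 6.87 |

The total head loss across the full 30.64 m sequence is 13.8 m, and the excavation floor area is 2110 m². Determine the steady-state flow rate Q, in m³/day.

17900

Flow is perpendicular to layering, so the layers act in series and the equivalent K is the thickness-weighted harmonic mean.
Total thickness L = 12.9 + 11.9 + 5.84 = 30.64 m.
Σ(b_i/K_i) = 12.9/17.0 + 11.9/549 + 5.84/6.87 = 1.631 d.
K_eq = L / Σ(b_i/K_i) = 30.64 / 1.631 = 18.79 m/day.
Q = K_eq · A · (Δh/L) = 18.79 × 2110 × (13.8/30.64) = 17858 m³/day.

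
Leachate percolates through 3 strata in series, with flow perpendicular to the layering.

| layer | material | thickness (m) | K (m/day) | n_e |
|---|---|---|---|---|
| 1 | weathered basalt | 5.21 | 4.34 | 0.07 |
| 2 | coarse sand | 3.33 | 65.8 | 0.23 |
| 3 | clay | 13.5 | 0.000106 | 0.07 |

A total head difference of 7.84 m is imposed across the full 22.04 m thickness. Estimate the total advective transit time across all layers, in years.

With flow normal to the layers, continuity requires the same specific discharge q through every layer.
Σ(b_i/K_i) = 5.21/4.34 + 3.33/65.8 + 13.5/0.000106 = 1.274e+05 d.
q = Δh / Σ(b_i/K_i) = 7.84 / 1.274e+05 = 6.156e-05 m/day.
In each layer the seepage velocity is v_i = q/n_i, so the layer transit time is t_i = b_i·n_i / q:
  layer 1 (weathered basalt): t_1 = 5.21 × 0.07 / 6.156e-05 = 5925 d
  layer 2 (coarse sand): t_2 = 3.33 × 0.23 / 6.156e-05 = 12442 d
  layer 3 (clay): t_3 = 13.5 × 0.07 / 6.156e-05 = 15351 d
Total t = Σ t_i = 33718 days = 92.31 years.

92.3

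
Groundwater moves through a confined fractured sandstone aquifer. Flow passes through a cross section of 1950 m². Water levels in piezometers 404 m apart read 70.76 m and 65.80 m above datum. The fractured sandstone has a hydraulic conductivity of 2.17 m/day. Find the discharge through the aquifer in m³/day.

52.0

Hydraulic gradient i = (70.76 − 65.80) / 404 = 4.96 / 404 = 0.01228.
Darcy's law: Q = K · A · i = 2.170 × 1950 × 0.01228 = 51.95 m³/day.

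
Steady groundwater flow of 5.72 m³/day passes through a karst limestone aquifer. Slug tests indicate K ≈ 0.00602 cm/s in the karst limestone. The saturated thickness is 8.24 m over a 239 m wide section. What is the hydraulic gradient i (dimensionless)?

Convert K: 0.00602 cm/s × 864 = 5.201 m/day.
Cross-sectional area A = 239 × 8.24 = 1969 m².
From Q = K·A·i, i = Q / (K·A) = 5.72 / (5.201 × 1969) = 0.0005584.

0.000558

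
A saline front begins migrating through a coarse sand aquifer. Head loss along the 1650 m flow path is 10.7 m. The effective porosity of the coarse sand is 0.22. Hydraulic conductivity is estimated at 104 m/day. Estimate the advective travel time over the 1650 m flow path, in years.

Hydraulic gradient i = Δh / L = 10.7 / 1650 = 0.006485.
Darcy flux q = K · i = 104.0 × 0.006485 = 0.6744 m/day.
Seepage velocity v = q / n_e = 0.6744 / 0.22 = 3.066 m/day.
Travel time t = L / v = 1650 / 3.066 = 538.2 days = 1.474 years.

1.47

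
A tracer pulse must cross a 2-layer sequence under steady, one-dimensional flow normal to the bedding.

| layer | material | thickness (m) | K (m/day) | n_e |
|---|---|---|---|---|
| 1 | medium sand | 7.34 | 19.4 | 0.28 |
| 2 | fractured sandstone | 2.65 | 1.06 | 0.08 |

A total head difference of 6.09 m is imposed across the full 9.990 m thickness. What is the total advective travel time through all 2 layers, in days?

With flow normal to the layers, continuity requires the same specific discharge q through every layer.
Σ(b_i/K_i) = 7.34/19.4 + 2.65/1.06 = 2.878 d.
q = Δh / Σ(b_i/K_i) = 6.09 / 2.878 = 2.116 m/day.
In each layer the seepage velocity is v_i = q/n_i, so the layer transit time is t_i = b_i·n_i / q:
  layer 1 (medium sand): t_1 = 7.34 × 0.28 / 2.116 = 0.9714 d
  layer 2 (fractured sandstone): t_2 = 2.65 × 0.08 / 2.116 = 0.1002 d
Total t = Σ t_i = 1.072 days.

1.07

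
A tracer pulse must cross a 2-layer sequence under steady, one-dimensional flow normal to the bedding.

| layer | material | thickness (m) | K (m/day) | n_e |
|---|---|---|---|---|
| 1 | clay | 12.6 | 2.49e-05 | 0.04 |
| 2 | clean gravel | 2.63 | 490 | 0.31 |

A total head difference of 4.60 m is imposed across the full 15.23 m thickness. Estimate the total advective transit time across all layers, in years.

With flow normal to the layers, continuity requires the same specific discharge q through every layer.
Σ(b_i/K_i) = 12.6/2.49e-05 + 2.63/490 = 5.060e+05 d.
q = Δh / Σ(b_i/K_i) = 4.60 / 5.060e+05 = 9.090e-06 m/day.
In each layer the seepage velocity is v_i = q/n_i, so the layer transit time is t_i = b_i·n_i / q:
  layer 1 (clay): t_1 = 12.6 × 0.04 / 9.090e-06 = 55443 d
  layer 2 (clean gravel): t_2 = 2.63 × 0.31 / 9.090e-06 = 89687 d
Total t = Σ t_i = 1.451e+05 days = 397.3 years.

397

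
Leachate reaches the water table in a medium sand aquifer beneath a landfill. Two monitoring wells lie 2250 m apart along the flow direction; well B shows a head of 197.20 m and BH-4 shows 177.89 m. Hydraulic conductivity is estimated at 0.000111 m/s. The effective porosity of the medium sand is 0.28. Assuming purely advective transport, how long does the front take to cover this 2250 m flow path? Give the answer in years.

Convert K: 0.000111 m/s × 86400 = 9.590 m/day.
Hydraulic gradient i = (197.20 − 177.89) / 2250 = 19.31 / 2250 = 0.008582.
Darcy flux q = K · i = 9.590 × 0.008582 = 0.08231 m/day.
Seepage velocity v = q / n_e = 0.08231 / 0.28 = 0.2940 m/day.
Travel time t = L / v = 2250 / 0.2940 = 7654 days = 20.96 years.

21.0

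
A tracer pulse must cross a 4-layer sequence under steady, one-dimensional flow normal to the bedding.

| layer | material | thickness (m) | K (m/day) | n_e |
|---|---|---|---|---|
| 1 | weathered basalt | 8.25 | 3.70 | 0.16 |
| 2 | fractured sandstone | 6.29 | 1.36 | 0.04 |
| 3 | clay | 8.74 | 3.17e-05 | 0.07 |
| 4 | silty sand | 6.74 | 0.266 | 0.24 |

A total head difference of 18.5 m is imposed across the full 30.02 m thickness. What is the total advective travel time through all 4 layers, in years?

With flow normal to the layers, continuity requires the same specific discharge q through every layer.
Σ(b_i/K_i) = 8.25/3.70 + 6.29/1.36 + 8.74/3.17e-05 + 6.74/0.266 = 2.757e+05 d.
q = Δh / Σ(b_i/K_i) = 18.5 / 2.757e+05 = 6.709e-05 m/day.
In each layer the seepage velocity is v_i = q/n_i, so the layer transit time is t_i = b_i·n_i / q:
  layer 1 (weathered basalt): t_1 = 8.25 × 0.16 / 6.709e-05 = 19675 d
  layer 2 (fractured sandstone): t_2 = 6.29 × 0.04 / 6.709e-05 = 3750 d
  layer 3 (clay): t_3 = 8.74 × 0.07 / 6.709e-05 = 9119 d
  layer 4 (silty sand): t_4 = 6.74 × 0.24 / 6.709e-05 = 24110 d
Total t = Σ t_i = 56654 days = 155.1 years.

155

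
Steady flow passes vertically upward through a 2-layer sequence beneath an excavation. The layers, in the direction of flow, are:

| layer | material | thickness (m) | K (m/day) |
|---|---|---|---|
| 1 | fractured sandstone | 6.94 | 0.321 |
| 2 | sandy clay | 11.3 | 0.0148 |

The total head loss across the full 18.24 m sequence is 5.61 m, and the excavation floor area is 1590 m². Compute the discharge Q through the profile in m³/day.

Flow is perpendicular to layering, so the layers act in series and the equivalent K is the thickness-weighted harmonic mean.
Total thickness L = 6.94 + 11.3 = 18.24 m.
Σ(b_i/K_i) = 6.94/0.321 + 11.3/0.0148 = 785.1 d.
K_eq = L / Σ(b_i/K_i) = 18.24 / 785.1 = 0.02323 m/day.
Q = K_eq · A · (Δh/L) = 0.02323 × 1590 × (5.61/18.24) = 11.36 m³/day.

11.4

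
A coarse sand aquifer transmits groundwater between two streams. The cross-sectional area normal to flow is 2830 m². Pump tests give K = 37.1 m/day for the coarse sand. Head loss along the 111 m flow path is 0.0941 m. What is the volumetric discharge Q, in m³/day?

Hydraulic gradient i = Δh / L = 0.0941 / 111 = 0.0008477.
Darcy's law: Q = K · A · i = 37.10 × 2830 × 0.0008477 = 89.01 m³/day.

89.0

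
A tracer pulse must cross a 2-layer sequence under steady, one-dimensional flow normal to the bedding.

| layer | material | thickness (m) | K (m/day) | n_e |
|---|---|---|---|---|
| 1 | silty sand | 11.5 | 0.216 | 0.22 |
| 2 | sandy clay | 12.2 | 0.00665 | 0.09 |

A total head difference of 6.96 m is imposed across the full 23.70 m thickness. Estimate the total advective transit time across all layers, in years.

With flow normal to the layers, continuity requires the same specific discharge q through every layer.
Σ(b_i/K_i) = 11.5/0.216 + 12.2/0.00665 = 1888 d.
q = Δh / Σ(b_i/K_i) = 6.96 / 1888 = 0.003687 m/day.
In each layer the seepage velocity is v_i = q/n_i, so the layer transit time is t_i = b_i·n_i / q:
  layer 1 (silty sand): t_1 = 11.5 × 0.22 / 0.003687 = 686.2 d
  layer 2 (sandy clay): t_2 = 12.2 × 0.09 / 0.003687 = 297.8 d
Total t = Σ t_i = 984.1 days = 2.694 years.

2.69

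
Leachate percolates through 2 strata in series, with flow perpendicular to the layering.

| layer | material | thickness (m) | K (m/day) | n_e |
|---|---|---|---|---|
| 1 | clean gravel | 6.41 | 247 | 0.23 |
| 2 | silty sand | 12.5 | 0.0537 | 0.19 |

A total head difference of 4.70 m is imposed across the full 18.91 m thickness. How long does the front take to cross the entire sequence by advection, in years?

With flow normal to the layers, continuity requires the same specific discharge q through every layer.
Σ(b_i/K_i) = 6.41/247 + 12.5/0.0537 = 232.8 d.
q = Δh / Σ(b_i/K_i) = 4.70 / 232.8 = 0.02019 m/day.
In each layer the seepage velocity is v_i = q/n_i, so the layer transit time is t_i = b_i·n_i / q:
  layer 1 (clean gravel): t_1 = 6.41 × 0.23 / 0.02019 = 73.03 d
  layer 2 (silty sand): t_2 = 12.5 × 0.19 / 0.02019 = 117.6 d
Total t = Σ t_i = 190.7 days = 0.5220 years.

0.522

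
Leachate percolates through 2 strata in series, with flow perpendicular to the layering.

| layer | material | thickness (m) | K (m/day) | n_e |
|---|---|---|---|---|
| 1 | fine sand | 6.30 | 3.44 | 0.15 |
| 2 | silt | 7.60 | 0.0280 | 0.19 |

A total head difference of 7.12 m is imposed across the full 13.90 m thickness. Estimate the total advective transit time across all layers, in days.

With flow normal to the layers, continuity requires the same specific discharge q through every layer.
Σ(b_i/K_i) = 6.30/3.44 + 7.60/0.0280 = 273.3 d.
q = Δh / Σ(b_i/K_i) = 7.12 / 273.3 = 0.02606 m/day.
In each layer the seepage velocity is v_i = q/n_i, so the layer transit time is t_i = b_i·n_i / q:
  layer 1 (fine sand): t_1 = 6.30 × 0.15 / 0.02606 = 36.27 d
  layer 2 (silt): t_2 = 7.60 × 0.19 / 0.02606 = 55.42 d
Total t = Σ t_i = 91.69 days.

91.7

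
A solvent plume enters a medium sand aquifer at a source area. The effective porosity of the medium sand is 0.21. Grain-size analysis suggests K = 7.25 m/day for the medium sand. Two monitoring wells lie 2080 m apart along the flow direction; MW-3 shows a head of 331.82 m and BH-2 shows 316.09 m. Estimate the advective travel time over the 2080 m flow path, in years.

21.8

Hydraulic gradient i = (331.82 − 316.09) / 2080 = 15.73 / 2080 = 0.007562.
Darcy flux q = K · i = 7.250 × 0.007562 = 0.05483 m/day.
Seepage velocity v = q / n_e = 0.05483 / 0.21 = 0.2611 m/day.
Travel time t = L / v = 2080 / 0.2611 = 7967 days = 21.81 years.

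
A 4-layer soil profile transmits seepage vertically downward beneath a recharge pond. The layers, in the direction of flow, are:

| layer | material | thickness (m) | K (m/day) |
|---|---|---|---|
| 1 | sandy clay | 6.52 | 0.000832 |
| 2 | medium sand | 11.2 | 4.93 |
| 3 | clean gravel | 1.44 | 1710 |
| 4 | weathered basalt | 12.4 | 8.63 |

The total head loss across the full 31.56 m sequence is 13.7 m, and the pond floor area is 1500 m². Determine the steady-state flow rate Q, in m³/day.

Flow is perpendicular to layering, so the layers act in series and the equivalent K is the thickness-weighted harmonic mean.
Total thickness L = 6.52 + 11.2 + 1.44 + 12.4 = 31.56 m.
Σ(b_i/K_i) = 6.52/0.000832 + 11.2/4.93 + 1.44/1710 + 12.4/8.63 = 7840 d.
K_eq = L / Σ(b_i/K_i) = 31.56 / 7840 = 0.004025 m/day.
Q = K_eq · A · (Δh/L) = 0.004025 × 1500 × (13.7/31.56) = 2.621 m³/day.

2.62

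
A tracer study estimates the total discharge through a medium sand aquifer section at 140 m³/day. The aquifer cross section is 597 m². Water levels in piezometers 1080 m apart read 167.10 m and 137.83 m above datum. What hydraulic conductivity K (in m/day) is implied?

8.65

Hydraulic gradient i = (167.10 − 137.83) / 1080 = 29.27 / 1080 = 0.02710.
From Q = K·A·i, K = Q / (A·i) = 140 / (597.0 × 0.02710) = 8.653 m/day.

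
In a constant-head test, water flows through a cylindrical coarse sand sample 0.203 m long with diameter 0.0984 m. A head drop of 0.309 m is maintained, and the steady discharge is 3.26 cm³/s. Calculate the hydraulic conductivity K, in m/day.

24.3

Cross-sectional area A = π·(d/2)² = π × (0.0984/2)² = 0.007605 m².
Convert discharge: 3.26 cm³/s = 3.260e-06 m³/s.
Darcy's law rearranged: K = Q·L / (A·Δh) = 3.260e-06 × 0.203 / (0.007605 × 0.309) = 0.0002816 m/s = 24.33 m/day.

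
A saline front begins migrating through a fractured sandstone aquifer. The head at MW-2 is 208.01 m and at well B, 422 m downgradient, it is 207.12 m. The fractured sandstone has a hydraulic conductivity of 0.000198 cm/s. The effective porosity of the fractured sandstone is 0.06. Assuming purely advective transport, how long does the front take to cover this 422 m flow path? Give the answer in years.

192

Convert K: 0.000198 cm/s × 864 = 0.1711 m/day.
Hydraulic gradient i = (208.01 − 207.12) / 422 = 0.89 / 422 = 0.002109.
Darcy flux q = K · i = 0.1711 × 0.002109 = 0.0003608 m/day.
Seepage velocity v = q / n_e = 0.0003608 / 0.06 = 0.006013 m/day.
Travel time t = L / v = 422 / 0.006013 = 70179 days = 192.1 years.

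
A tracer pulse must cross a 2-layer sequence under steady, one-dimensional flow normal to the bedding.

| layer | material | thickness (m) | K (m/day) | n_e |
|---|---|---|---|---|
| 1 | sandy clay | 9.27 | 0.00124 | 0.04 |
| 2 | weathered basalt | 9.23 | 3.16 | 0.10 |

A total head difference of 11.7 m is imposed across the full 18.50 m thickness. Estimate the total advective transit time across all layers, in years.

2.26

With flow normal to the layers, continuity requires the same specific discharge q through every layer.
Σ(b_i/K_i) = 9.27/0.00124 + 9.23/3.16 = 7479 d.
q = Δh / Σ(b_i/K_i) = 11.7 / 7479 = 0.001564 m/day.
In each layer the seepage velocity is v_i = q/n_i, so the layer transit time is t_i = b_i·n_i / q:
  layer 1 (sandy clay): t_1 = 9.27 × 0.04 / 0.001564 = 237.0 d
  layer 2 (weathered basalt): t_2 = 9.23 × 0.10 / 0.001564 = 590.0 d
Total t = Σ t_i = 827.0 days = 2.264 years.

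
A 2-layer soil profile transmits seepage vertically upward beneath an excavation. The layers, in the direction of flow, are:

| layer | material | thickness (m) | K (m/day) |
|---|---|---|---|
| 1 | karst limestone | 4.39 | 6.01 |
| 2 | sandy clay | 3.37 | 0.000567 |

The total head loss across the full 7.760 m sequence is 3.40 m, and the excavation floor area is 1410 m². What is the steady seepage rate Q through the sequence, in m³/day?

0.806

Flow is perpendicular to layering, so the layers act in series and the equivalent K is the thickness-weighted harmonic mean.
Total thickness L = 4.39 + 3.37 = 7.760 m.
Σ(b_i/K_i) = 4.39/6.01 + 3.37/0.000567 = 5944 d.
K_eq = L / Σ(b_i/K_i) = 7.760 / 5944 = 0.001305 m/day.
Q = K_eq · A · (Δh/L) = 0.001305 × 1410 × (3.40/7.760) = 0.8065 m³/day.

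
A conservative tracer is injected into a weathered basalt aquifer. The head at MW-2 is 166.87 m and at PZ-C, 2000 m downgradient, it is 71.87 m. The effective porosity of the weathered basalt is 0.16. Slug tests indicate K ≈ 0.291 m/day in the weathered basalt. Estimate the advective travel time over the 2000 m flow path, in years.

Hydraulic gradient i = (166.87 − 71.87) / 2000 = 95 / 2000 = 0.04750.
Darcy flux q = K · i = 0.2910 × 0.04750 = 0.01382 m/day.
Seepage velocity v = q / n_e = 0.01382 / 0.16 = 0.08639 m/day.
Travel time t = L / v = 2000 / 0.08639 = 23151 days = 63.38 years.

63.4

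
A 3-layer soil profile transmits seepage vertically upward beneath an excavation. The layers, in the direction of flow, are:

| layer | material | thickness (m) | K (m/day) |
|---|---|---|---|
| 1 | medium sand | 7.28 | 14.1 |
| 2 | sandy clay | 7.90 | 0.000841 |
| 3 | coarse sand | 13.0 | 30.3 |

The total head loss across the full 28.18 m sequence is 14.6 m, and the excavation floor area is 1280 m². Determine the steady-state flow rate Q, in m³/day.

Flow is perpendicular to layering, so the layers act in series and the equivalent K is the thickness-weighted harmonic mean.
Total thickness L = 7.28 + 7.90 + 13.0 = 28.18 m.
Σ(b_i/K_i) = 7.28/14.1 + 7.90/0.000841 + 13.0/30.3 = 9395 d.
K_eq = L / Σ(b_i/K_i) = 28.18 / 9395 = 0.003000 m/day.
Q = K_eq · A · (Δh/L) = 0.003000 × 1280 × (14.6/28.18) = 1.989 m³/day.

1.99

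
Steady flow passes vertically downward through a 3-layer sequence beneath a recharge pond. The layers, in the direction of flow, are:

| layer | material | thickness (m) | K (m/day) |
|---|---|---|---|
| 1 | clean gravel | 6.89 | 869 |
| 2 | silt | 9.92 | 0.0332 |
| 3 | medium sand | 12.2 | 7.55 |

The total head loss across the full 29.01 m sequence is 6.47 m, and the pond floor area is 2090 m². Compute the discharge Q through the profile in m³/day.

Flow is perpendicular to layering, so the layers act in series and the equivalent K is the thickness-weighted harmonic mean.
Total thickness L = 6.89 + 9.92 + 12.2 = 29.01 m.
Σ(b_i/K_i) = 6.89/869 + 9.92/0.0332 + 12.2/7.55 = 300.4 d.
K_eq = L / Σ(b_i/K_i) = 29.01 / 300.4 = 0.09657 m/day.
Q = K_eq · A · (Δh/L) = 0.09657 × 2090 × (6.47/29.01) = 45.01 m³/day.

45.0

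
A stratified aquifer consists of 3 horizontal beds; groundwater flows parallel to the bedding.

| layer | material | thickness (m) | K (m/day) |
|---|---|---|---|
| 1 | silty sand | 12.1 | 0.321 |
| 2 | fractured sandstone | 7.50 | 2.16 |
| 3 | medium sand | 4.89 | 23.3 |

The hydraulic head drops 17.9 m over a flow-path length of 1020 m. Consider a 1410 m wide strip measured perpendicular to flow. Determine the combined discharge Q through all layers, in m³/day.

Flow is parallel to layering, so each bed carries its own Darcy discharge and the transmissivities add.
Σ(K_i·b_i) = 0.321×12.1 + 2.16×7.50 + 23.3×4.89 = 134.0 m²/day.
Hydraulic gradient i = Δh / L = 17.9 / 1020 = 0.01755.
Q = Σ(K_i·b_i) · W · i = 134.0 × 1410 × 0.01755 = 3316 m³/day.

3320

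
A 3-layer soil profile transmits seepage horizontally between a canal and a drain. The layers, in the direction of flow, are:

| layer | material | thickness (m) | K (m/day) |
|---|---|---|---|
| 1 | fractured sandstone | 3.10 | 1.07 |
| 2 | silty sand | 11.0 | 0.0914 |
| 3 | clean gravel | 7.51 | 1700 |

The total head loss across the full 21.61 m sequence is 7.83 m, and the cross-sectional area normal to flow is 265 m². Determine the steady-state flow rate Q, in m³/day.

16.8

Flow is perpendicular to layering, so the layers act in series and the equivalent K is the thickness-weighted harmonic mean.
Total thickness L = 3.10 + 11.0 + 7.51 = 21.61 m.
Σ(b_i/K_i) = 3.10/1.07 + 11.0/0.0914 + 7.51/1700 = 123.3 d.
K_eq = L / Σ(b_i/K_i) = 21.61 / 123.3 = 0.1753 m/day.
Q = K_eq · A · (Δh/L) = 0.1753 × 265 × (7.83/21.61) = 16.84 m³/day.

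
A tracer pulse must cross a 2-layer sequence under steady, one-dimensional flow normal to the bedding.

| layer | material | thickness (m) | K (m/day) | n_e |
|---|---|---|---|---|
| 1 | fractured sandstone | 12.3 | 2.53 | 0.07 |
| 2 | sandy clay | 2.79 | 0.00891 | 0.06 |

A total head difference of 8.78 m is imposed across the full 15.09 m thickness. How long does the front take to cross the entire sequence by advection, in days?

37.2

With flow normal to the layers, continuity requires the same specific discharge q through every layer.
Σ(b_i/K_i) = 12.3/2.53 + 2.79/0.00891 = 318.0 d.
q = Δh / Σ(b_i/K_i) = 8.78 / 318.0 = 0.02761 m/day.
In each layer the seepage velocity is v_i = q/n_i, so the layer transit time is t_i = b_i·n_i / q:
  layer 1 (fractured sandstone): t_1 = 12.3 × 0.07 / 0.02761 = 31.18 d
  layer 2 (sandy clay): t_2 = 2.79 × 0.06 / 0.02761 = 6.063 d
Total t = Σ t_i = 37.25 days.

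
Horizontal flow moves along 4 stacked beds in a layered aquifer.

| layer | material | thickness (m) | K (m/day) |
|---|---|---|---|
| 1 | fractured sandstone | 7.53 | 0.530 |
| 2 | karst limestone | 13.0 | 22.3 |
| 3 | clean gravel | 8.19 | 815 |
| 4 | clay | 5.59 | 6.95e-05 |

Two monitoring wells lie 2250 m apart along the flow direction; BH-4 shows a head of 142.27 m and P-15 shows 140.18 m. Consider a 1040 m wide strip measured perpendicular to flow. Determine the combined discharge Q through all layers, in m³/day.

Flow is parallel to layering, so each bed carries its own Darcy discharge and the transmissivities add.
Σ(K_i·b_i) = 0.530×7.53 + 22.3×13.0 + 815×8.19 + 6.95e-05×5.59 = 6969 m²/day.
Hydraulic gradient i = (142.27 − 140.18) / 2250 = 2.09 / 2250 = 0.0009289.
Q = Σ(K_i·b_i) · W · i = 6969 × 1040 × 0.0009289 = 6732 m³/day.

6730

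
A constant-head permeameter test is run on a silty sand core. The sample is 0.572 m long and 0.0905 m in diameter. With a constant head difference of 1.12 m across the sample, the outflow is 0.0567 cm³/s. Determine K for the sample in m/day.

Cross-sectional area A = π·(d/2)² = π × (0.0905/2)² = 0.006433 m².
Convert discharge: 0.0567 cm³/s = 5.670e-08 m³/s.
Darcy's law rearranged: K = Q·L / (A·Δh) = 5.670e-08 × 0.572 / (0.006433 × 1.12) = 4.502e-06 m/s = 0.3889 m/day.

0.389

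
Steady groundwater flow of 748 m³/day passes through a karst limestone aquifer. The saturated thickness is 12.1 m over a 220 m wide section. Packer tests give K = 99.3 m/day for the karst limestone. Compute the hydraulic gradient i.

0.00283

Cross-sectional area A = 220 × 12.1 = 2662 m².
From Q = K·A·i, i = Q / (K·A) = 748 / (99.30 × 2662) = 0.002830.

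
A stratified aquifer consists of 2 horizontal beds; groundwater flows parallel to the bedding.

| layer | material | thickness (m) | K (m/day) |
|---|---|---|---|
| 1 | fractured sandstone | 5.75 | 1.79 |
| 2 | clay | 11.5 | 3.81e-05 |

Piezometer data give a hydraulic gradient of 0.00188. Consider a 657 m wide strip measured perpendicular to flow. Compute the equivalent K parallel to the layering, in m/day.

Flow is parallel to layering, so each bed carries its own Darcy discharge and the transmissivities add.
Σ(K_i·b_i) = 1.79×5.75 + 3.81e-05×11.5 = 10.29 m²/day.
Total thickness b = 17.25 m, so K_eq = Σ(K_i·b_i)/b = 0.5967 m/day.

0.597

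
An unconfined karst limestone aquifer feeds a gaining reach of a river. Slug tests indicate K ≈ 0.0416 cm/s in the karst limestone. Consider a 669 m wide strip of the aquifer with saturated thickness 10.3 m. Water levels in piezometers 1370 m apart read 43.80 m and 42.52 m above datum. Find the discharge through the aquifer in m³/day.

231

Convert K: 0.0416 cm/s × 864 = 35.94 m/day.
Cross-sectional area A = 669 × 10.3 = 6891 m².
Hydraulic gradient i = (43.80 − 42.52) / 1370 = 1.28 / 1370 = 0.0009343.
Darcy's law: Q = K · A · i = 35.94 × 6891 × 0.0009343 = 231.4 m³/day.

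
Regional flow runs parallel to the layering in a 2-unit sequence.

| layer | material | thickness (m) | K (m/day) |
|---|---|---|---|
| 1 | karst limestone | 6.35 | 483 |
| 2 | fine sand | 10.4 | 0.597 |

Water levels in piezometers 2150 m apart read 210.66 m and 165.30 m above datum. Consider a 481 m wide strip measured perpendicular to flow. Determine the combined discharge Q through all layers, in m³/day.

31200

Flow is parallel to layering, so each bed carries its own Darcy discharge and the transmissivities add.
Σ(K_i·b_i) = 483×6.35 + 0.597×10.4 = 3073 m²/day.
Hydraulic gradient i = (210.66 − 165.30) / 2150 = 45.36 / 2150 = 0.02110.
Q = Σ(K_i·b_i) · W · i = 3073 × 481 × 0.02110 = 31187 m³/day.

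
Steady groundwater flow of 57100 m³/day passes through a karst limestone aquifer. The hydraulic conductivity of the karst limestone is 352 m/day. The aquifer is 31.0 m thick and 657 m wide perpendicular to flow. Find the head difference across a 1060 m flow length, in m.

8.44

Cross-sectional area A = 657 × 31.0 = 20367 m².
From Q = K·A·i, i = Q / (K·A) = 57100 / (352.0 × 20367) = 0.007965.
Head loss Δh = i · L = 0.007965 × 1060 = 8.443 m.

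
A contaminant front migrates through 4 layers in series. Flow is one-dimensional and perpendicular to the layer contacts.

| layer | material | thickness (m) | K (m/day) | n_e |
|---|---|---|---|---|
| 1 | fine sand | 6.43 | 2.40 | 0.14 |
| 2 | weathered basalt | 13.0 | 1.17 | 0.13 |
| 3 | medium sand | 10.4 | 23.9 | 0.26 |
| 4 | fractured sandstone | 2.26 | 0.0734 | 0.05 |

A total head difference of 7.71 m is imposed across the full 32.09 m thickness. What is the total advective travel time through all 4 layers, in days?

31.6

With flow normal to the layers, continuity requires the same specific discharge q through every layer.
Σ(b_i/K_i) = 6.43/2.40 + 13.0/1.17 + 10.4/23.9 + 2.26/0.0734 = 45.02 d.
q = Δh / Σ(b_i/K_i) = 7.71 / 45.02 = 0.1713 m/day.
In each layer the seepage velocity is v_i = q/n_i, so the layer transit time is t_i = b_i·n_i / q:
  layer 1 (fine sand): t_1 = 6.43 × 0.14 / 0.1713 = 5.256 d
  layer 2 (weathered basalt): t_2 = 13.0 × 0.13 / 0.1713 = 9.867 d
  layer 3 (medium sand): t_3 = 10.4 × 0.26 / 0.1713 = 15.79 d
  layer 4 (fractured sandstone): t_4 = 2.26 × 0.05 / 0.1713 = 0.6598 d
Total t = Σ t_i = 31.57 days.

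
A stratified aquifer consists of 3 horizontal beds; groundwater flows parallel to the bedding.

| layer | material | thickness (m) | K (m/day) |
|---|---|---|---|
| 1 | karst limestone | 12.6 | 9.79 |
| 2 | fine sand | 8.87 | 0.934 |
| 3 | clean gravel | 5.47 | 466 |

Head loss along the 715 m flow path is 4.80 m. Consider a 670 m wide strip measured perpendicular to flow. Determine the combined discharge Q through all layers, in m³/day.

Flow is parallel to layering, so each bed carries its own Darcy discharge and the transmissivities add.
Σ(K_i·b_i) = 9.79×12.6 + 0.934×8.87 + 466×5.47 = 2681 m²/day.
Hydraulic gradient i = Δh / L = 4.80 / 715 = 0.006713.
Q = Σ(K_i·b_i) · W · i = 2681 × 670 × 0.006713 = 12057 m³/day.

12100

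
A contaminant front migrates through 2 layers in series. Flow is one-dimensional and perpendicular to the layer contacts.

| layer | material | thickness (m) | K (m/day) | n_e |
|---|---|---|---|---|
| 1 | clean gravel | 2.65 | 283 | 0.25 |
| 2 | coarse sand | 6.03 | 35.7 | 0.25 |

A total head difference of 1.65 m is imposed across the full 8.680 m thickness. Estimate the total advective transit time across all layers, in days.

0.234

With flow normal to the layers, continuity requires the same specific discharge q through every layer.
Σ(b_i/K_i) = 2.65/283 + 6.03/35.7 = 0.1783 d.
q = Δh / Σ(b_i/K_i) = 1.65 / 0.1783 = 9.256 m/day.
In each layer the seepage velocity is v_i = q/n_i, so the layer transit time is t_i = b_i·n_i / q:
  layer 1 (clean gravel): t_1 = 2.65 × 0.25 / 9.256 = 0.07158 d
  layer 2 (coarse sand): t_2 = 6.03 × 0.25 / 9.256 = 0.1629 d
Total t = Σ t_i = 0.2345 days.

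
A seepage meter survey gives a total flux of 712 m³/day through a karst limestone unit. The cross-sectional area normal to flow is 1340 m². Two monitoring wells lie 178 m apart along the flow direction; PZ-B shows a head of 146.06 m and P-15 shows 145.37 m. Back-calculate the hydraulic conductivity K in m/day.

Hydraulic gradient i = (146.06 − 145.37) / 178 = 0.69 / 178 = 0.003876.
From Q = K·A·i, K = Q / (A·i) = 712 / (1340 × 0.003876) = 137.1 m/day.

137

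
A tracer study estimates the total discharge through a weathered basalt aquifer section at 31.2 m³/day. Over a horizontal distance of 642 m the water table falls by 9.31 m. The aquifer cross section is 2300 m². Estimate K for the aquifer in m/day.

Hydraulic gradient i = Δh / L = 9.31 / 642 = 0.01450.
From Q = K·A·i, K = Q / (A·i) = 31.2 / (2300 × 0.01450) = 0.9354 m/day.

0.935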